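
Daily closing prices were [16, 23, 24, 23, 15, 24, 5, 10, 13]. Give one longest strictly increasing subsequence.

Patience tails give the LIS length; then backtrack through the dp parents:
16 → extends → [16]
23 → extends → [16, 23]
24 → extends → [16, 23, 24]
23 → already a tail → [16, 23, 24]
15 → replaces 16 → [15, 23, 24]
24 → already a tail → [15, 23, 24]
5 → replaces 15 → [5, 23, 24]
10 → replaces 23 → [5, 10, 24]
13 → replaces 24 → [5, 10, 13]
Length 3; one witness is 16, 23, 24.

16, 23, 24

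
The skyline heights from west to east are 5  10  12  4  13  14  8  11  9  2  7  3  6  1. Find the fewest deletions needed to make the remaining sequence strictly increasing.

Fewest deletions = n − (longest strictly increasing subsequence).
Patience tails:
5 → extends → [5]
10 → extends → [5, 10]
12 → extends → [5, 10, 12]
4 → replaces 5 → [4, 10, 12]
13 → extends → [4, 10, 12, 13]
14 → extends → [4, 10, 12, 13, 14]
8 → replaces 10 → [4, 8, 12, 13, 14]
11 → replaces 12 → [4, 8, 11, 13, 14]
9 → replaces 11 → [4, 8, 9, 13, 14]
2 → replaces 4 → [2, 8, 9, 13, 14]
7 → replaces 8 → [2, 7, 9, 13, 14]
3 → replaces 7 → [2, 3, 9, 13, 14]
6 → replaces 9 → [2, 3, 6, 13, 14]
1 → replaces 2 → [1, 3, 6, 13, 14]
Longest strictly increasing subsequence has length 5, so deletions = 14 − 5 = 9.

9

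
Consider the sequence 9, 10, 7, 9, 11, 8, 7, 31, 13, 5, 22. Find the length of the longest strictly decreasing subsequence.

Negate each value so 'decreasing' becomes 'increasing', then run patience tails on the negated sequence:
-9 → extends → [-9]
-10 → replaces -9 → [-10]
-7 → extends → [-10, -7]
-9 → replaces -7 → [-10, -9]
-11 → replaces -10 → [-11, -9]
-8 → extends → [-11, -9, -8]
-7 → extends → [-11, -9, -8, -7]
-31 → replaces -11 → [-31, -9, -8, -7]
-13 → replaces -9 → [-31, -13, -8, -7]
-5 → extends → [-31, -13, -8, -7, -5]
-22 → replaces -13 → [-31, -22, -8, -7, -5]
Five tails, so the longest strictly decreasing subsequence of the original has length 5.

5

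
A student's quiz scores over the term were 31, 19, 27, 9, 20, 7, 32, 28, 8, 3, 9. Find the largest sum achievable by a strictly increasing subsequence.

Let S[i] be the best sum of a strictly increasing subsequence ending at i:
i:      1  2  3  4  5  6  7  8  9 10 11
a[i]:  31 19 27  9 20  7 32 28  8  3  9
S:     31 19 46  9 39  7 78 74 15  3 24
Maximum is 78 (e.g. 19 + 27 + 32).

78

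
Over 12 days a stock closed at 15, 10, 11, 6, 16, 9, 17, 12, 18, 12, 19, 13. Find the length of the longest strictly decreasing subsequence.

Negate each value so 'decreasing' becomes 'increasing', then run patience tails on the negated sequence:
-15 → extends → [-15]
-10 → extends → [-15, -10]
-11 → replaces -10 → [-15, -11]
-6 → extends → [-15, -11, -6]
-16 → replaces -15 → [-16, -11, -6]
-9 → replaces -6 → [-16, -11, -9]
-17 → replaces -16 → [-17, -11, -9]
-12 → replaces -11 → [-17, -12, -9]
-18 → replaces -17 → [-18, -12, -9]
-12 → already a tail → [-18, -12, -9]
-19 → replaces -18 → [-19, -12, -9]
-13 → replaces -12 → [-19, -13, -9]
Three tails, so the longest strictly decreasing subsequence of the original has length 3.

3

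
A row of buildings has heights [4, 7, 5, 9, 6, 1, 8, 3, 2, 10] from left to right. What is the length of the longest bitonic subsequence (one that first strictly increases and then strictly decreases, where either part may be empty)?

6

inc[i] = longest strictly increasing subsequence ending at i; dec[i] = longest strictly decreasing subsequence starting at i:
i:      1  2  3  4  5  6  7  8  9 10
a[i]:   4  7  5  9  6  1  8  3  2 10
inc:    1  2  2  3  3  1  4  2  2  5
dec:    3  4  3  4  3  1  3  2  1  1
Best peak at i=4 (value 9): inc=3, dec=4, length 3+4−1 = 6.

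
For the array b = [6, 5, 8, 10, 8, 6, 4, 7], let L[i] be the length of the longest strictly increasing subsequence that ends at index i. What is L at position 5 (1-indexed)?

dp[i] = 1 + max{dp[j] : j<i, b[j]<b[i]} (or 1 if no such j):
i:      1  2  3  4  5  6  7  8
b[i]:   6  5  8 10  8  6  4  7
dp:     1  1  2  3  2  2  1  3
At index 5 the value is 2.

2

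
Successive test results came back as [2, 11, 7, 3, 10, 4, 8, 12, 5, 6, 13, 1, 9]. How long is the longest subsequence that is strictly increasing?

Track the smallest tail for each achievable length (strict):
2 → extends → [2]
11 → extends → [2, 11]
7 → replaces 11 → [2, 7]
3 → replaces 7 → [2, 3]
10 → extends → [2, 3, 10]
4 → replaces 10 → [2, 3, 4]
8 → extends → [2, 3, 4, 8]
12 → extends → [2, 3, 4, 8, 12]
5 → replaces 8 → [2, 3, 4, 5, 12]
6 → replaces 12 → [2, 3, 4, 5, 6]
13 → extends → [2, 3, 4, 5, 6, 13]
1 → replaces 2 → [1, 3, 4, 5, 6, 13]
9 → replaces 13 → [1, 3, 4, 5, 6, 9]
Six tails, so the longest strictly increasing subsequence has length 6 (e.g. 2, 3, 4, 8, 12, 13).

6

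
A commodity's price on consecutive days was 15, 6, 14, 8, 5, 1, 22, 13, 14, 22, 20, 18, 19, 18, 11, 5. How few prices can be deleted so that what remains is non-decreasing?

10

Fewest deletions = n − (longest non-decreasing subsequence).
Patience tails:
15 → extends → [15]
6 → replaces 15 → [6]
14 → extends → [6, 14]
8 → replaces 14 → [6, 8]
5 → replaces 6 → [5, 8]
1 → replaces 5 → [1, 8]
22 → extends → [1, 8, 22]
13 → replaces 22 → [1, 8, 13]
14 → extends → [1, 8, 13, 14]
22 → extends → [1, 8, 13, 14, 22]
20 → replaces 22 → [1, 8, 13, 14, 20]
18 → replaces 20 → [1, 8, 13, 14, 18]
19 → extends → [1, 8, 13, 14, 18, 19]
18 → replaces 19 → [1, 8, 13, 14, 18, 18]
11 → replaces 13 → [1, 8, 11, 14, 18, 18]
5 → replaces 8 → [1, 5, 11, 14, 18, 18]
Longest non-decreasing subsequence has length 6, so deletions = 16 − 6 = 10.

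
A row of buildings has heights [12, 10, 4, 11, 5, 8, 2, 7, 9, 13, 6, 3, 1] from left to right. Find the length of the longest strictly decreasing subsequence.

Let dp[i] be the longest strictly decreasing subsequence ending at i:
i:      1  2  3  4  5  6  7  8  9 10 11 12 13
a[i]:  12 10  4 11  5  8  2  7  9 13  6  3  1
dp:     1  2  3  2  3  3  4  4  3  1  5  6  7
Maximum is 7.

7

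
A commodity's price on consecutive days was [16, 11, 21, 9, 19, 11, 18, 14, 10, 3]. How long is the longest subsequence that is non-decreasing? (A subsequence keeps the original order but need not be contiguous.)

3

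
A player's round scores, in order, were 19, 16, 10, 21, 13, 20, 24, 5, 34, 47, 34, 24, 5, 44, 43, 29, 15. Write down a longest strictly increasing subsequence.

10, 13, 20, 24, 34, 47

Patience tails give the LIS length; then backtrack through the dp parents:
19 → extends → [19]
16 → replaces 19 → [16]
10 → replaces 16 → [10]
21 → extends → [10, 21]
13 → replaces 21 → [10, 13]
20 → extends → [10, 13, 20]
24 → extends → [10, 13, 20, 24]
5 → replaces 10 → [5, 13, 20, 24]
34 → extends → [5, 13, 20, 24, 34]
47 → extends → [5, 13, 20, 24, 34, 47]
34 → already a tail → [5, 13, 20, 24, 34, 47]
24 → already a tail → [5, 13, 20, 24, 34, 47]
5 → already a tail → [5, 13, 20, 24, 34, 47]
44 → replaces 47 → [5, 13, 20, 24, 34, 44]
43 → replaces 44 → [5, 13, 20, 24, 34, 43]
29 → replaces 34 → [5, 13, 20, 24, 29, 43]
15 → replaces 20 → [5, 13, 15, 24, 29, 43]
Length 6; one witness is 10, 13, 20, 24, 34, 47.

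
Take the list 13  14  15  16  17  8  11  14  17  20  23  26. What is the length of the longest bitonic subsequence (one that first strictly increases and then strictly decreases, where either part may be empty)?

inc[i] = longest strictly increasing subsequence ending at i; dec[i] = longest strictly decreasing subsequence starting at i:
i:      1  2  3  4  5  6  7  8  9 10 11 12
a[i]:  13 14 15 16 17  8 11 14 17 20 23 26
inc:    1  2  3  4  5  1  2  3  5  6  7  8
dec:    2  2  2  2  2  1  1  1  1  1  1  1
Best peak at i=12 (value 26): inc=8, dec=1, length 8+1−1 = 8.

8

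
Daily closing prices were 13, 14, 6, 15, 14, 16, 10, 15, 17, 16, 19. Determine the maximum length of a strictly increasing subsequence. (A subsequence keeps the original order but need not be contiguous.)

6

Let dp[i] be the length of the longest such subsequence ending at index i:
i:      1  2  3  4  5  6  7  8  9 10 11
a[i]:  13 14  6 15 14 16 10 15 17 16 19
dp:     1  2  1  3  2  4  2  3  5  4  6
Maximum dp value is 6.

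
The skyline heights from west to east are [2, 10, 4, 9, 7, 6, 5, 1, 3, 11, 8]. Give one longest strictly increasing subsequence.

Patience tails give the LIS length; then backtrack through the dp parents:
2 → extends → [2]
10 → extends → [2, 10]
4 → replaces 10 → [2, 4]
9 → extends → [2, 4, 9]
7 → replaces 9 → [2, 4, 7]
6 → replaces 7 → [2, 4, 6]
5 → replaces 6 → [2, 4, 5]
1 → replaces 2 → [1, 4, 5]
3 → replaces 4 → [1, 3, 5]
11 → extends → [1, 3, 5, 11]
8 → replaces 11 → [1, 3, 5, 8]
Length 4; one witness is 2, 4, 9, 11.

2, 4, 9, 11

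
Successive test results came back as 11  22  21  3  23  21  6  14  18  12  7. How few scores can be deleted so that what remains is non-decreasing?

7

Fewest deletions = n − (longest non-decreasing subsequence).
i:      1  2  3  4  5  6  7  8  9 10 11
a[i]:  11 22 21  3 23 21  6 14 18 12  7
dp:     1  2  2  1  3  3  2  3  4  3  3
max dp = 4, so deletions = 11 − 4 = 7.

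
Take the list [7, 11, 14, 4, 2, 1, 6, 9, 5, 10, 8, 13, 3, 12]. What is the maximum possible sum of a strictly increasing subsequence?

Let S[i] be the best sum of a strictly increasing subsequence ending at i:
i:      1  2  3  4  5  6  7  8  9 10 11 12 13 14
a[i]:   7 11 14  4  2  1  6  9  5 10  8 13  3 12
S:      7 18 32  4  2  1 10 19  9 29 18 42  5 41
Maximum is 42 (e.g. 4 + 6 + 9 + 10 + 13).

42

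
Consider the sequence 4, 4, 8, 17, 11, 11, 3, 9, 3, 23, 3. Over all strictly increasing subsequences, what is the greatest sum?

Let S[i] be the best sum of a strictly increasing subsequence ending at i:
i:      1  2  3  4  5  6  7  8  9 10 11
a[i]:   4  4  8 17 11 11  3  9  3 23  3
S:      4  4 12 29 23 23  3 21  3 52  3
Maximum is 52 (e.g. 4 + 8 + 17 + 23).

52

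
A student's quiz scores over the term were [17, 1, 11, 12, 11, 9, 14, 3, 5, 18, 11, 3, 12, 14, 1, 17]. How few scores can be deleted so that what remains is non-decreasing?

Fewest deletions = n − (longest non-decreasing subsequence).
Patience tails:
17 → extends → [17]
1 → replaces 17 → [1]
11 → extends → [1, 11]
12 → extends → [1, 11, 12]
11 → replaces 12 → [1, 11, 11]
9 → replaces 11 → [1, 9, 11]
14 → extends → [1, 9, 11, 14]
3 → replaces 9 → [1, 3, 11, 14]
5 → replaces 11 → [1, 3, 5, 14]
18 → extends → [1, 3, 5, 14, 18]
11 → replaces 14 → [1, 3, 5, 11, 18]
3 → replaces 5 → [1, 3, 3, 11, 18]
12 → replaces 18 → [1, 3, 3, 11, 12]
14 → extends → [1, 3, 3, 11, 12, 14]
1 → replaces 3 → [1, 1, 3, 11, 12, 14]
17 → extends → [1, 1, 3, 11, 12, 14, 17]
Longest non-decreasing subsequence has length 7, so deletions = 16 − 7 = 9.

9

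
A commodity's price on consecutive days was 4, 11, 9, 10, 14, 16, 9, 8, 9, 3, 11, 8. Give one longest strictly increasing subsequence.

Patience tails give the LIS length; then backtrack through the dp parents:
4 → extends → [4]
11 → extends → [4, 11]
9 → replaces 11 → [4, 9]
10 → extends → [4, 9, 10]
14 → extends → [4, 9, 10, 14]
16 → extends → [4, 9, 10, 14, 16]
9 → already a tail → [4, 9, 10, 14, 16]
8 → replaces 9 → [4, 8, 10, 14, 16]
9 → replaces 10 → [4, 8, 9, 14, 16]
3 → replaces 4 → [3, 8, 9, 14, 16]
11 → replaces 14 → [3, 8, 9, 11, 16]
8 → already a tail → [3, 8, 9, 11, 16]
Length 5; one witness is 4, 9, 10, 14, 16.

4, 9, 10, 14, 16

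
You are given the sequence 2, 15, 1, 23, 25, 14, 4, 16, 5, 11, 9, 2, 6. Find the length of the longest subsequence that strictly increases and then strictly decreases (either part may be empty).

8

inc[i] = longest strictly increasing subsequence ending at i; dec[i] = longest strictly decreasing subsequence starting at i:
i:      1  2  3  4  5  6  7  8  9 10 11 12 13
a[i]:   2 15  1 23 25 14  4 16  5 11  9  2  6
inc:    1  2  1  3  4  2  2  3  3  4  4  2  4
dec:    2  5  1  5  5  4  2  4  2  3  2  1  1
Best peak at i=5 (value 25): inc=4, dec=5, length 4+5−1 = 8.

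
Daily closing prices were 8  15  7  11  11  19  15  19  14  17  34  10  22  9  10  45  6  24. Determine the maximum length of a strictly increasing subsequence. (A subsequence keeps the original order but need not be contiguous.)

6

Let dp[i] be the length of the longest such subsequence ending at index i:
i:      1  2  3  4  5  6  7  8  9 10 11 12 13 14 15 16 17 18
a[i]:   8 15  7 11 11 19 15 19 14 17 34 10 22  9 10 45  6 24
dp:     1  2  1  2  2  3  3  4  3  4  5  2  5  2  3  6  1  6
Maximum dp value is 6.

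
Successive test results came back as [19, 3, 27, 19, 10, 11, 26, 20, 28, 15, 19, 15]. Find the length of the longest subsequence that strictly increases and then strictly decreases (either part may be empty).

inc[i] = longest strictly increasing subsequence ending at i; dec[i] = longest strictly decreasing subsequence starting at i:
i:      1  2  3  4  5  6  7  8  9 10 11 12
a[i]:  19  3 27 19 10 11 26 20 28 15 19 15
inc:    1  1  2  2  2  3  4  4  5  4  5  4
dec:    2  1  5  2  1  1  4  3  3  1  2  1
Best peak at i=7 (value 26): inc=4, dec=4, length 4+4−1 = 7.

7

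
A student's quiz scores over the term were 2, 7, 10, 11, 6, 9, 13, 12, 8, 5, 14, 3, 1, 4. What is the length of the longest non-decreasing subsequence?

Track the smallest tail for each achievable length (allowing ties):
2 → extends → [2]
7 → extends → [2, 7]
10 → extends → [2, 7, 10]
11 → extends → [2, 7, 10, 11]
6 → replaces 7 → [2, 6, 10, 11]
9 → replaces 10 → [2, 6, 9, 11]
13 → extends → [2, 6, 9, 11, 13]
12 → replaces 13 → [2, 6, 9, 11, 12]
8 → replaces 9 → [2, 6, 8, 11, 12]
5 → replaces 6 → [2, 5, 8, 11, 12]
14 → extends → [2, 5, 8, 11, 12, 14]
3 → replaces 5 → [2, 3, 8, 11, 12, 14]
1 → replaces 2 → [1, 3, 8, 11, 12, 14]
4 → replaces 8 → [1, 3, 4, 11, 12, 14]
Six tails, so the longest non-decreasing subsequence has length 6 (e.g. 2, 7, 10, 11, 13, 14).

6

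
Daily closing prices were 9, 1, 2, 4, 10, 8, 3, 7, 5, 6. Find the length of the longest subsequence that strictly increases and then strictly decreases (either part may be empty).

inc[i] = longest strictly increasing subsequence ending at i; dec[i] = longest strictly decreasing subsequence starting at i:
i:      1  2  3  4  5  6  7  8  9 10
a[i]:   9  1  2  4 10  8  3  7  5  6
inc:    1  1  2  3  4  4  3  4  4  5
dec:    4  1  1  2  4  3  1  2  1  1
Best peak at i=5 (value 10): inc=4, dec=4, length 4+4−1 = 7.

7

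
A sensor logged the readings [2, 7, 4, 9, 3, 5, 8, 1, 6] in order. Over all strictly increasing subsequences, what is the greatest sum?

Let S[i] be the best sum of a strictly increasing subsequence ending at i:
i:      1  2  3  4  5  6  7  8  9
a[i]:   2  7  4  9  3  5  8  1  6
S:      2  9  6 18  5 11 19  1 17
Maximum is 19 (e.g. 2 + 4 + 5 + 8).

19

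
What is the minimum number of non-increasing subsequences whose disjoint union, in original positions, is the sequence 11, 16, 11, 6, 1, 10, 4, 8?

3

Place each on the leftmost legal pile:
11 → new pile 1 (tops now [11])
16 → new pile 2 (tops now [11, 16])
11 → pile 1 (tops now [11, 16])
6 → pile 1 (tops now [6, 16])
1 → pile 1 (tops now [1, 16])
10 → pile 2 (tops now [1, 10])
4 → pile 2 (tops now [1, 4])
8 → new pile 3 (tops now [1, 4, 8])
Three piles.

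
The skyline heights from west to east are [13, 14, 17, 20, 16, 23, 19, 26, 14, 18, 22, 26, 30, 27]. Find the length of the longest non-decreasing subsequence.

Let dp[i] be the length of the longest such subsequence ending at index i:
i:      1  2  3  4  5  6  7  8  9 10 11 12 13 14
a[i]:  13 14 17 20 16 23 19 26 14 18 22 26 30 27
dp:     1  2  3  4  3  5  4  6  3  4  5  7  8  8
Maximum dp value is 8.

8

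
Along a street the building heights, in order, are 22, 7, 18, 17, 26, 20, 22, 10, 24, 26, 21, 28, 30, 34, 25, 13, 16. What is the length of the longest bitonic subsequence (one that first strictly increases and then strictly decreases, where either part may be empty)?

inc[i] = longest strictly increasing subsequence ending at i; dec[i] = longest strictly decreasing subsequence starting at i:
i:      1  2  3  4  5  6  7  8  9 10 11 12 13 14 15 16 17
a[i]:  22  7 18 17 26 20 22 10 24 26 21 28 30 34 25 13 16
inc:    1  1  2  2  3  3  4  2  5  6  4  7  8  9  6  3  4
dec:    4  1  3  2  4  2  3  1  3  3  2  3  3  3  2  1  1
Best peak at i=14 (value 34): inc=9, dec=3, length 9+3−1 = 11.

11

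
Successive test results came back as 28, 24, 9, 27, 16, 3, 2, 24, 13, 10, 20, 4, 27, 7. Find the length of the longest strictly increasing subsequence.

4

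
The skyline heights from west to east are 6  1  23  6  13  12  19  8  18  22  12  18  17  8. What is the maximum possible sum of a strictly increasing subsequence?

61

Let S[i] be the best sum of a strictly increasing subsequence ending at i:
i:      1  2  3  4  5  6  7  8  9 10 11 12 13 14
a[i]:   6  1 23  6 13 12 19  8 18 22 12 18 17  8
S:      6  1 29  7 20 19 39 15 38 61 27 45 44 15
Maximum is 61 (e.g. 1 + 6 + 13 + 19 + 22).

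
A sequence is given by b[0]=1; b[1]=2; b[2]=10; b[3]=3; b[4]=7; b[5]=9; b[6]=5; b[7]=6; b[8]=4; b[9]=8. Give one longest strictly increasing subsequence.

Patience tails give the LIS length; then backtrack through the dp parents:
1 → extends → [1]
2 → extends → [1, 2]
10 → extends → [1, 2, 10]
3 → replaces 10 → [1, 2, 3]
7 → extends → [1, 2, 3, 7]
9 → extends → [1, 2, 3, 7, 9]
5 → replaces 7 → [1, 2, 3, 5, 9]
6 → replaces 9 → [1, 2, 3, 5, 6]
4 → replaces 5 → [1, 2, 3, 4, 6]
8 → extends → [1, 2, 3, 4, 6, 8]
Length 6; one witness is 1, 2, 3, 5, 6, 8.

1, 2, 3, 5, 6, 8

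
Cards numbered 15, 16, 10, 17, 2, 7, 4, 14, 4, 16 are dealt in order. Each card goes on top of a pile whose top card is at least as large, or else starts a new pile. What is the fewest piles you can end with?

4

Place each on the leftmost legal pile:
15 → new pile 1 (tops now [15])
16 → new pile 2 (tops now [15, 16])
10 → pile 1 (tops now [10, 16])
17 → new pile 3 (tops now [10, 16, 17])
2 → pile 1 (tops now [2, 16, 17])
7 → pile 2 (tops now [2, 7, 17])
4 → pile 2 (tops now [2, 4, 17])
14 → pile 3 (tops now [2, 4, 14])
4 → pile 2 (tops now [2, 4, 14])
16 → new pile 4 (tops now [2, 4, 14, 16])
Four piles.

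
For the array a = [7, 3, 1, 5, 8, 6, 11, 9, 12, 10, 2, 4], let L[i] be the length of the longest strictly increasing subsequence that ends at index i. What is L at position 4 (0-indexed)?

dp[i] = 1 + max{dp[j] : j<i, a[j]<a[i]} (or 1 if no such j):
i:      0  1  2  3  4  5  6  7  8  9 10 11
a[i]:   7  3  1  5  8  6 11  9 12 10  2  4
dp:     1  1  1  2  3  3  4  4  5  5  2  3
At index 4 the value is 3.

3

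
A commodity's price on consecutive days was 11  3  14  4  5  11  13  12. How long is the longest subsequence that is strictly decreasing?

Let dp[i] be the longest strictly decreasing subsequence ending at i:
i:      1  2  3  4  5  6  7  8
a[i]:  11  3 14  4  5 11 13 12
dp:     1  2  1  2  2  2  2  3
Maximum is 3.

3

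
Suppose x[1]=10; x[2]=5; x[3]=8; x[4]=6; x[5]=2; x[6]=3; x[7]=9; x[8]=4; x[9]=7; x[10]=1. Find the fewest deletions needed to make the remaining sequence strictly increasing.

Fewest deletions = n − (longest strictly increasing subsequence).
Patience tails:
10 → extends → [10]
5 → replaces 10 → [5]
8 → extends → [5, 8]
6 → replaces 8 → [5, 6]
2 → replaces 5 → [2, 6]
3 → replaces 6 → [2, 3]
9 → extends → [2, 3, 9]
4 → replaces 9 → [2, 3, 4]
7 → extends → [2, 3, 4, 7]
1 → replaces 2 → [1, 3, 4, 7]
Longest strictly increasing subsequence has length 4, so deletions = 10 − 4 = 6.

6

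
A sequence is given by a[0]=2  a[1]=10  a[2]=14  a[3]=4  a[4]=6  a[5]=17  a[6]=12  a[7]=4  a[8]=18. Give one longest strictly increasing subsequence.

Patience tails give the LIS length; then backtrack through the dp parents:
2 → extends → [2]
10 → extends → [2, 10]
14 → extends → [2, 10, 14]
4 → replaces 10 → [2, 4, 14]
6 → replaces 14 → [2, 4, 6]
17 → extends → [2, 4, 6, 17]
12 → replaces 17 → [2, 4, 6, 12]
4 → already a tail → [2, 4, 6, 12]
18 → extends → [2, 4, 6, 12, 18]
Length 5; one witness is 2, 10, 14, 17, 18.

2, 10, 14, 17, 18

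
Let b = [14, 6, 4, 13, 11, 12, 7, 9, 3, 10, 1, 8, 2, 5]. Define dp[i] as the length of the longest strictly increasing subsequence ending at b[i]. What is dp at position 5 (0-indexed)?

3

dp[i] = 1 + max{dp[j] : j<i, b[j]<b[i]} (or 1 if no such j):
i:      0  1  2  3  4  5  6  7  8  9 10 11 12 13
b[i]:  14  6  4 13 11 12  7  9  3 10  1  8  2  5
dp:     1  1  1  2  2  3  2  3  1  4  1  3  2  3
At index 5 the value is 3.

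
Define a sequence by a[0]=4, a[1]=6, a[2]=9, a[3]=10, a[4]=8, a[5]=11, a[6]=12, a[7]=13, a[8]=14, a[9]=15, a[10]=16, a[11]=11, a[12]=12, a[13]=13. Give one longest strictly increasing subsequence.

Patience tails give the LIS length; then backtrack through the dp parents:
4 → extends → [4]
6 → extends → [4, 6]
9 → extends → [4, 6, 9]
10 → extends → [4, 6, 9, 10]
8 → replaces 9 → [4, 6, 8, 10]
11 → extends → [4, 6, 8, 10, 11]
12 → extends → [4, 6, 8, 10, 11, 12]
13 → extends → [4, 6, 8, 10, 11, 12, 13]
14 → extends → [4, 6, 8, 10, 11, 12, 13, 14]
15 → extends → [4, 6, 8, 10, 11, 12, 13, 14, 15]
16 → extends → [4, 6, 8, 10, 11, 12, 13, 14, 15, 16]
11 → already a tail → [4, 6, 8, 10, 11, 12, 13, 14, 15, 16]
12 → already a tail → [4, 6, 8, 10, 11, 12, 13, 14, 15, 16]
13 → already a tail → [4, 6, 8, 10, 11, 12, 13, 14, 15, 16]
Length 10; one witness is 4, 6, 9, 10, 11, 12, 13, 14, 15, 16.

4, 6, 9, 10, 11, 12, 13, 14, 15, 16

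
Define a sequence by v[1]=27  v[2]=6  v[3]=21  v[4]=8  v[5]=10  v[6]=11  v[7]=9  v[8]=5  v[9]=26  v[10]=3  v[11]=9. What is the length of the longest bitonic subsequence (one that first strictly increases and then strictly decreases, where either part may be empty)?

7

inc[i] = longest strictly increasing subsequence ending at i; dec[i] = longest strictly decreasing subsequence starting at i:
i:      1  2  3  4  5  6  7  8  9 10 11
v[i]:  27  6 21  8 10 11  9  5 26  3  9
inc:    1  1  2  2  3  4  3  1  5  1  3
dec:    6  3  5  3  4  4  3  2  2  1  1
Best peak at i=6 (value 11): inc=4, dec=4, length 4+4−1 = 7.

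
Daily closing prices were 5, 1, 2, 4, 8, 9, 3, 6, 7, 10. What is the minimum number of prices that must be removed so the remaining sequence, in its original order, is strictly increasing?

4

Fewest deletions = n − (longest strictly increasing subsequence).
i:      1  2  3  4  5  6  7  8  9 10
a[i]:   5  1  2  4  8  9  3  6  7 10
dp:     1  1  2  3  4  5  3  4  5  6
max dp = 6, so deletions = 10 − 6 = 4.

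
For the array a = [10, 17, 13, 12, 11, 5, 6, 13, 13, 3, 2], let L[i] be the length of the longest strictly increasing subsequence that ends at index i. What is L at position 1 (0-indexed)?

dp[i] = 1 + max{dp[j] : j<i, a[j]<a[i]} (or 1 if no such j):
i:      0  1  2  3  4  5  6  7  8  9 10
a[i]:  10 17 13 12 11  5  6 13 13  3  2
dp:     1  2  2  2  2  1  2  3  3  1  1
At index 1 the value is 2.

2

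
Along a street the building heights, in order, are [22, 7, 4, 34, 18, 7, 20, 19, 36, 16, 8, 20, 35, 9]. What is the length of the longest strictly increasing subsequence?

5

Let dp[i] be the length of the longest such subsequence ending at index i:
i:      1  2  3  4  5  6  7  8  9 10 11 12 13 14
a[i]:  22  7  4 34 18  7 20 19 36 16  8 20 35  9
dp:     1  1  1  2  2  2  3  3  4  3  3  4  5  4
Maximum dp value is 5.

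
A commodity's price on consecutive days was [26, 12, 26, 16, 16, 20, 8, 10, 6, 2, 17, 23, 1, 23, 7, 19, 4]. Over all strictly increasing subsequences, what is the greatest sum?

71

Let S[i] be the best sum of a strictly increasing subsequence ending at i:
i:      1  2  3  4  5  6  7  8  9 10 11 12 13 14 15 16 17
a[i]:  26 12 26 16 16 20  8 10  6  2 17 23  1 23  7 19  4
S:     26 12 38 28 28 48  8 18  6  2 45 71  1 71 13 64  6
Maximum is 71 (e.g. 12 + 16 + 20 + 23).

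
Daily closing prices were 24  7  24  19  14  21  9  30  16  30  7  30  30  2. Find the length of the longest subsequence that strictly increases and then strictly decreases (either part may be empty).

7

inc[i] = longest strictly increasing subsequence ending at i; dec[i] = longest strictly decreasing subsequence starting at i:
i:      1  2  3  4  5  6  7  8  9 10 11 12 13 14
a[i]:  24  7 24 19 14 21  9 30 16 30  7 30 30  2
inc:    1  1  2  2  2  3  2  4  3  4  1  4  4  1
dec:    6  2  6  5  4  4  3  4  3  3  2  2  2  1
Best peak at i=3 (value 24): inc=2, dec=6, length 2+6−1 = 7.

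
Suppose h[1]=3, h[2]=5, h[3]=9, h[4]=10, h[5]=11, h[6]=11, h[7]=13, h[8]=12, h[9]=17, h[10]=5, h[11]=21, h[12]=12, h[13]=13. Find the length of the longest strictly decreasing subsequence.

3

Let dp[i] be the longest strictly decreasing subsequence ending at i:
i:      1  2  3  4  5  6  7  8  9 10 11 12 13
h[i]:   3  5  9 10 11 11 13 12 17  5 21 12 13
dp:     1  1  1  1  1  1  1  2  1  3  1  2  2
Maximum is 3.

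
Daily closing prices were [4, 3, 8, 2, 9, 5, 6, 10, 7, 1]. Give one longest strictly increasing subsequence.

4, 8, 9, 10

Patience tails give the LIS length; then backtrack through the dp parents:
4 → extends → [4]
3 → replaces 4 → [3]
8 → extends → [3, 8]
2 → replaces 3 → [2, 8]
9 → extends → [2, 8, 9]
5 → replaces 8 → [2, 5, 9]
6 → replaces 9 → [2, 5, 6]
10 → extends → [2, 5, 6, 10]
7 → replaces 10 → [2, 5, 6, 7]
1 → replaces 2 → [1, 5, 6, 7]
Length 4; one witness is 4, 8, 9, 10.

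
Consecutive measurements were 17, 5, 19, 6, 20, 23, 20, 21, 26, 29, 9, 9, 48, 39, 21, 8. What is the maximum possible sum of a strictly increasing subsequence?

Let S[i] be the best sum of a strictly increasing subsequence ending at i:
i:       1   2   3   4   5   6   7   8   9  10  11  12  13  14  15  16
a[i]:   17   5  19   6  20  23  20  21  26  29   9   9  48  39  21   8
S:      17   5  36  11  56  79  56  77 105 134  20  20 182 173  77  19
Maximum is 182 (e.g. 17 + 19 + 20 + 23 + 26 + 29 + 48).

182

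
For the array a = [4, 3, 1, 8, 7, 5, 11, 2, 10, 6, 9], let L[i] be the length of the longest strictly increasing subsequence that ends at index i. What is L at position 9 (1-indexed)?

3

dp[i] = 1 + max{dp[j] : j<i, a[j]<a[i]} (or 1 if no such j):
i:      1  2  3  4  5  6  7  8  9 10 11
a[i]:   4  3  1  8  7  5 11  2 10  6  9
dp:     1  1  1  2  2  2  3  2  3  3  4
At index 9 the value is 3.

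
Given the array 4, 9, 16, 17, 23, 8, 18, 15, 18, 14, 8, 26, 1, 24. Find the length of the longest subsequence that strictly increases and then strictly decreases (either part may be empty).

10

inc[i] = longest strictly increasing subsequence ending at i; dec[i] = longest strictly decreasing subsequence starting at i:
i:      1  2  3  4  5  6  7  8  9 10 11 12 13 14
a[i]:   4  9 16 17 23  8 18 15 18 14  8 26  1 24
inc:    1  2  3  4  5  2  5  3  5  3  2  6  1  6
dec:    2  3  5  5  6  2  5  4  4  3  2  2  1  1
Best peak at i=5 (value 23): inc=5, dec=6, length 5+6−1 = 10.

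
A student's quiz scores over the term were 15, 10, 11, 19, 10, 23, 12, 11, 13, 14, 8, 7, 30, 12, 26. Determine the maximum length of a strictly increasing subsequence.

6

Let dp[i] be the length of the longest such subsequence ending at index i:
i:      1  2  3  4  5  6  7  8  9 10 11 12 13 14 15
a[i]:  15 10 11 19 10 23 12 11 13 14  8  7 30 12 26
dp:     1  1  2  3  1  4  3  2  4  5  1  1  6  3  6
Maximum dp value is 6.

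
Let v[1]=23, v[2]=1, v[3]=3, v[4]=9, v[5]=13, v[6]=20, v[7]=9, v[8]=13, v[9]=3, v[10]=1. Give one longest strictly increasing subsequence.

1, 3, 9, 13, 20

Patience tails give the LIS length; then backtrack through the dp parents:
23 → extends → [23]
1 → replaces 23 → [1]
3 → extends → [1, 3]
9 → extends → [1, 3, 9]
13 → extends → [1, 3, 9, 13]
20 → extends → [1, 3, 9, 13, 20]
9 → already a tail → [1, 3, 9, 13, 20]
13 → already a tail → [1, 3, 9, 13, 20]
3 → already a tail → [1, 3, 9, 13, 20]
1 → already a tail → [1, 3, 9, 13, 20]
Length 5; one witness is 1, 3, 9, 13, 20.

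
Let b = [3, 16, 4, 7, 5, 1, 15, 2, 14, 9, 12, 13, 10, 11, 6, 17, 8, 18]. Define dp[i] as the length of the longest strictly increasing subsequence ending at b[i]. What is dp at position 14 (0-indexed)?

4

dp[i] = 1 + max{dp[j] : j<i, b[j]<b[i]} (or 1 if no such j):
i:      0  1  2  3  4  5  6  7  8  9 10 11 12 13 14 15 16 17
b[i]:   3 16  4  7  5  1 15  2 14  9 12 13 10 11  6 17  8 18
dp:     1  2  2  3  3  1  4  2  4  4  5  6  5  6  4  7  5  8
At index 14 the value is 4.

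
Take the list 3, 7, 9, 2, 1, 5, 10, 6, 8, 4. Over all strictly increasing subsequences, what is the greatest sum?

Let S[i] be the best sum of a strictly increasing subsequence ending at i:
i:      1  2  3  4  5  6  7  8  9 10
a[i]:   3  7  9  2  1  5 10  6  8  4
S:      3 10 19  2  1  8 29 14 22  7
Maximum is 29 (e.g. 3 + 7 + 9 + 10).

29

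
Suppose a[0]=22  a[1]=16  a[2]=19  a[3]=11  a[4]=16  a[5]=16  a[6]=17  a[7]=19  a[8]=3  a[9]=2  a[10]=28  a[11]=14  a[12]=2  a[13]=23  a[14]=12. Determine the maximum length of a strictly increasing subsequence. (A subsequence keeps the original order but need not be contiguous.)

Track the smallest tail for each achievable length (strict):
22 → extends → [22]
16 → replaces 22 → [16]
19 → extends → [16, 19]
11 → replaces 16 → [11, 19]
16 → replaces 19 → [11, 16]
16 → already a tail → [11, 16]
17 → extends → [11, 16, 17]
19 → extends → [11, 16, 17, 19]
3 → replaces 11 → [3, 16, 17, 19]
2 → replaces 3 → [2, 16, 17, 19]
28 → extends → [2, 16, 17, 19, 28]
14 → replaces 16 → [2, 14, 17, 19, 28]
2 → already a tail → [2, 14, 17, 19, 28]
23 → replaces 28 → [2, 14, 17, 19, 23]
12 → replaces 14 → [2, 12, 17, 19, 23]
Five tails, so the longest strictly increasing subsequence has length 5 (e.g. 11, 16, 17, 19, 28).

5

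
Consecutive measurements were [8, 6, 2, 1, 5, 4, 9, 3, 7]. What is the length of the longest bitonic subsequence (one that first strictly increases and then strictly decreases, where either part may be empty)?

inc[i] = longest strictly increasing subsequence ending at i; dec[i] = longest strictly decreasing subsequence starting at i:
i:     1 2 3 4 5 6 7 8 9
a[i]:  8 6 2 1 5 4 9 3 7
inc:   1 1 1 1 2 2 3 2 3
dec:   5 4 2 1 3 2 2 1 1
Best peak at i=1 (value 8): inc=1, dec=5, length 1+5−1 = 5.

5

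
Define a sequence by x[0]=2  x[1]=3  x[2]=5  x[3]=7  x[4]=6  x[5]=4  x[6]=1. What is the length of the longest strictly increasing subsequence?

Track the smallest tail for each achievable length (strict):
2 → extends → [2]
3 → extends → [2, 3]
5 → extends → [2, 3, 5]
7 → extends → [2, 3, 5, 7]
6 → replaces 7 → [2, 3, 5, 6]
4 → replaces 5 → [2, 3, 4, 6]
1 → replaces 2 → [1, 3, 4, 6]
Four tails, so the longest strictly increasing subsequence has length 4 (e.g. 2, 3, 5, 7).

4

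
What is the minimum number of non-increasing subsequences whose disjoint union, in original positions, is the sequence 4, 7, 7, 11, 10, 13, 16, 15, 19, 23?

7

The minimum number of non-increasing subsequences covering a sequence equals the length of its longest strictly increasing subsequence.
LIS length is 7 (e.g. 4, 7, 11, 13, 16, 19, 23), so 7 piles are needed.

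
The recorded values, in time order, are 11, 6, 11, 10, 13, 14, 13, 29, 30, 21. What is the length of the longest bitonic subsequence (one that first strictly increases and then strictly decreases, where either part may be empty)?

7

inc[i] = longest strictly increasing subsequence ending at i; dec[i] = longest strictly decreasing subsequence starting at i:
i:      1  2  3  4  5  6  7  8  9 10
a[i]:  11  6 11 10 13 14 13 29 30 21
inc:    1  1  2  2  3  4  3  5  6  5
dec:    2  1  2  1  1  2  1  2  2  1
Best peak at i=9 (value 30): inc=6, dec=2, length 6+2−1 = 7.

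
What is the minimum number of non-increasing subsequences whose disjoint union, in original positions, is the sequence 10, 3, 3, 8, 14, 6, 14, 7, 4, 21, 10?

Place each on the leftmost legal pile:
10 → new pile 1 (tops now [10])
3 → pile 1 (tops now [3])
3 → pile 1 (tops now [3])
8 → new pile 2 (tops now [3, 8])
14 → new pile 3 (tops now [3, 8, 14])
6 → pile 2 (tops now [3, 6, 14])
14 → pile 3 (tops now [3, 6, 14])
7 → pile 3 (tops now [3, 6, 7])
4 → pile 2 (tops now [3, 4, 7])
21 → new pile 4 (tops now [3, 4, 7, 21])
10 → pile 4 (tops now [3, 4, 7, 10])
Four piles.

4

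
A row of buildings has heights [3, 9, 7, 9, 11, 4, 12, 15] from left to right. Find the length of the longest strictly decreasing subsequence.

3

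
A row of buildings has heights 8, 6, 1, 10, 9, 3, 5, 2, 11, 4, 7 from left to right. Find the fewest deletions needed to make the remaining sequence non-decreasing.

7

Fewest deletions = n − (longest non-decreasing subsequence).
Patience tails:
8 → extends → [8]
6 → replaces 8 → [6]
1 → replaces 6 → [1]
10 → extends → [1, 10]
9 → replaces 10 → [1, 9]
3 → replaces 9 → [1, 3]
5 → extends → [1, 3, 5]
2 → replaces 3 → [1, 2, 5]
11 → extends → [1, 2, 5, 11]
4 → replaces 5 → [1, 2, 4, 11]
7 → replaces 11 → [1, 2, 4, 7]
Longest non-decreasing subsequence has length 4, so deletions = 11 − 4 = 7.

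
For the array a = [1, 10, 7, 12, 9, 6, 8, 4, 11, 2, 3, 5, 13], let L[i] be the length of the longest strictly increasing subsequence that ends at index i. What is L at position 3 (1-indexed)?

2

dp[i] = 1 + max{dp[j] : j<i, a[j]<a[i]} (or 1 if no such j):
i:      1  2  3  4  5  6  7  8  9 10 11 12 13
a[i]:   1 10  7 12  9  6  8  4 11  2  3  5 13
dp:     1  2  2  3  3  2  3  2  4  2  3  4  5
At index 3 the value is 2.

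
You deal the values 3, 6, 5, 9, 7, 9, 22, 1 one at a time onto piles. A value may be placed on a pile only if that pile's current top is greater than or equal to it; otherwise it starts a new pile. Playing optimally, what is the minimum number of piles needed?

5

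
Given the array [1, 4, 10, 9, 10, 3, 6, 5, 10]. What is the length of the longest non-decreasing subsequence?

Track the smallest tail for each achievable length (allowing ties):
1 → extends → [1]
4 → extends → [1, 4]
10 → extends → [1, 4, 10]
9 → replaces 10 → [1, 4, 9]
10 → extends → [1, 4, 9, 10]
3 → replaces 4 → [1, 3, 9, 10]
6 → replaces 9 → [1, 3, 6, 10]
5 → replaces 6 → [1, 3, 5, 10]
10 → extends → [1, 3, 5, 10, 10]
Five tails, so the longest non-decreasing subsequence has length 5 (e.g. 1, 4, 10, 10, 10).

5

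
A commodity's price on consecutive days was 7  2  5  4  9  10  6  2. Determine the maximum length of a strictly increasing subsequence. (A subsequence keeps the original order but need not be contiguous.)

4

Let dp[i] be the length of the longest such subsequence ending at index i:
i:      1  2  3  4  5  6  7  8
a[i]:   7  2  5  4  9 10  6  2
dp:     1  1  2  2  3  4  3  1
Maximum dp value is 4.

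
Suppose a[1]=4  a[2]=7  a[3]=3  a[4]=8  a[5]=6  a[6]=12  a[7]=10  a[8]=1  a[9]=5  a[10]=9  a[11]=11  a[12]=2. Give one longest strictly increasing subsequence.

4, 7, 8, 10, 11

Patience tails give the LIS length; then backtrack through the dp parents:
4 → extends → [4]
7 → extends → [4, 7]
3 → replaces 4 → [3, 7]
8 → extends → [3, 7, 8]
6 → replaces 7 → [3, 6, 8]
12 → extends → [3, 6, 8, 12]
10 → replaces 12 → [3, 6, 8, 10]
1 → replaces 3 → [1, 6, 8, 10]
5 → replaces 6 → [1, 5, 8, 10]
9 → replaces 10 → [1, 5, 8, 9]
11 → extends → [1, 5, 8, 9, 11]
2 → replaces 5 → [1, 2, 8, 9, 11]
Length 5; one witness is 4, 7, 8, 10, 11.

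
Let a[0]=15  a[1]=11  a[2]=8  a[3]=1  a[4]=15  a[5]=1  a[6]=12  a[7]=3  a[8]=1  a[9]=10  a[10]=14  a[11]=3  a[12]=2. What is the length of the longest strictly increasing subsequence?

4

Track the smallest tail for each achievable length (strict):
15 → extends → [15]
11 → replaces 15 → [11]
8 → replaces 11 → [8]
1 → replaces 8 → [1]
15 → extends → [1, 15]
1 → already a tail → [1, 15]
12 → replaces 15 → [1, 12]
3 → replaces 12 → [1, 3]
1 → already a tail → [1, 3]
10 → extends → [1, 3, 10]
14 → extends → [1, 3, 10, 14]
3 → already a tail → [1, 3, 10, 14]
2 → replaces 3 → [1, 2, 10, 14]
Four tails, so the longest strictly increasing subsequence has length 4 (e.g. 1, 3, 10, 14).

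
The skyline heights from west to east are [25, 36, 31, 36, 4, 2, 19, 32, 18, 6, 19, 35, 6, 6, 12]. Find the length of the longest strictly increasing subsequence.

Track the smallest tail for each achievable length (strict):
25 → extends → [25]
36 → extends → [25, 36]
31 → replaces 36 → [25, 31]
36 → extends → [25, 31, 36]
4 → replaces 25 → [4, 31, 36]
2 → replaces 4 → [2, 31, 36]
19 → replaces 31 → [2, 19, 36]
32 → replaces 36 → [2, 19, 32]
18 → replaces 19 → [2, 18, 32]
6 → replaces 18 → [2, 6, 32]
19 → replaces 32 → [2, 6, 19]
35 → extends → [2, 6, 19, 35]
6 → already a tail → [2, 6, 19, 35]
6 → already a tail → [2, 6, 19, 35]
12 → replaces 19 → [2, 6, 12, 35]
Four tails, so the longest strictly increasing subsequence has length 4 (e.g. 25, 31, 32, 35).

4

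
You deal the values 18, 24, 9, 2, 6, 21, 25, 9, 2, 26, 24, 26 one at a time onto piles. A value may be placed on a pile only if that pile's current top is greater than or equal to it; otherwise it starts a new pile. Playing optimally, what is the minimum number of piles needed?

Place each on the leftmost legal pile:
18 → new pile 1 (tops now [18])
24 → new pile 2 (tops now [18, 24])
9 → pile 1 (tops now [9, 24])
2 → pile 1 (tops now [2, 24])
6 → pile 2 (tops now [2, 6])
21 → new pile 3 (tops now [2, 6, 21])
25 → new pile 4 (tops now [2, 6, 21, 25])
9 → pile 3 (tops now [2, 6, 9, 25])
2 → pile 1 (tops now [2, 6, 9, 25])
26 → new pile 5 (tops now [2, 6, 9, 25, 26])
24 → pile 4 (tops now [2, 6, 9, 24, 26])
26 → pile 5 (tops now [2, 6, 9, 24, 26])
Five piles.

5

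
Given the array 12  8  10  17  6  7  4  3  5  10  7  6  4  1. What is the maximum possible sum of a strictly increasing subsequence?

35

Let S[i] be the best sum of a strictly increasing subsequence ending at i:
i:      1  2  3  4  5  6  7  8  9 10 11 12 13 14
a[i]:  12  8 10 17  6  7  4  3  5 10  7  6  4  1
S:     12  8 18 35  6 13  4  3  9 23 16 15  7  1
Maximum is 35 (e.g. 8 + 10 + 17).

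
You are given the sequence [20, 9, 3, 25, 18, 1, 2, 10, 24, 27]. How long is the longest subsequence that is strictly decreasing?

Negate each value so 'decreasing' becomes 'increasing', then run patience tails on the negated sequence:
-20 → extends → [-20]
-9 → extends → [-20, -9]
-3 → extends → [-20, -9, -3]
-25 → replaces -20 → [-25, -9, -3]
-18 → replaces -9 → [-25, -18, -3]
-1 → extends → [-25, -18, -3, -1]
-2 → replaces -1 → [-25, -18, -3, -2]
-10 → replaces -3 → [-25, -18, -10, -2]
-24 → replaces -18 → [-25, -24, -10, -2]
-27 → replaces -25 → [-27, -24, -10, -2]
Four tails, so the longest strictly decreasing subsequence of the original has length 4.

4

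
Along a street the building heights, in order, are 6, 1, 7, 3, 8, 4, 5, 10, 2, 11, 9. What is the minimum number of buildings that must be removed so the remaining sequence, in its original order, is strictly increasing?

5

Fewest deletions = n − (longest strictly increasing subsequence).
Patience tails:
6 → extends → [6]
1 → replaces 6 → [1]
7 → extends → [1, 7]
3 → replaces 7 → [1, 3]
8 → extends → [1, 3, 8]
4 → replaces 8 → [1, 3, 4]
5 → extends → [1, 3, 4, 5]
10 → extends → [1, 3, 4, 5, 10]
2 → replaces 3 → [1, 2, 4, 5, 10]
11 → extends → [1, 2, 4, 5, 10, 11]
9 → replaces 10 → [1, 2, 4, 5, 9, 11]
Longest strictly increasing subsequence has length 6, so deletions = 11 − 6 = 5.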